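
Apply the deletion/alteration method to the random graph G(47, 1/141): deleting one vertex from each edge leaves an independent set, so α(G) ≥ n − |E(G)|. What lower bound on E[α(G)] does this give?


E[|E(G)|] = C(47, 2)·p = 1081 · (1/141) = 23/3.
E[α(G)] ≥ n − E[|E(G)|] = 47 − 23/3 = 118/3.
Numerically: ≈ 39.33333.
(This is only a lower bound; the true E[α(G)] may be larger.)

E[α(G)] ≥ 118/3 ≈ 39.33333.


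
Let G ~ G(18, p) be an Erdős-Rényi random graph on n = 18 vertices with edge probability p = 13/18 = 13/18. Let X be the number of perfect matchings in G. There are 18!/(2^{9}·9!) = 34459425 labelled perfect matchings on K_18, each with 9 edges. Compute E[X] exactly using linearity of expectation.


K_18 has 18!/(2^{9}·9!) = 34459425 labelled perfect matchings.
For each such perfect matching H, let X_H = 1 if all 9 edges of H are present in G. Then P[X_H = 1] = p^{9} = (13/18)^{9} = 10604499373/198359290368.
By linearity: E[X] = Σ_H E[X_H] = 34459425 · p^{9} = 34459425 · 10604499373/198359290368 = 4511419145758525/2448880128.
Numerically: E[X] ≈ 1.84e+06.

E[X] = 34459425 · (13/18)^{9} = 4511419145758525/2448880128 ≈ 1.84e+06.


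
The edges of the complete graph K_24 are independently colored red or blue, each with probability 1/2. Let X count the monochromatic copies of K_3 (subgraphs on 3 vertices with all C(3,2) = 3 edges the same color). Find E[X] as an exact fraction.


Let X = Σ_S X_S over the C(24, 3) = 2024 subsets S of size 3, where X_S = 1 if the K_3 on S is monochromatic.
For a fixed S, the K_3 on S has C(3, 2) = 3 edges. P[all 3 edges red] = (1/2)^3, and likewise for blue, so P[monochromatic] = 2·(1/2)^3 = 2^{1 − 3} = 1/4.
By linearity: E[X] = C(24, 3) · 2^{1 − 3} = 2024 · 1/4 = 506.
Numerically: E[X] ≈ 506.00000.

E[X] = C(24,3)·2^(1−C(3,2)) = 506 ≈ 506.00000.


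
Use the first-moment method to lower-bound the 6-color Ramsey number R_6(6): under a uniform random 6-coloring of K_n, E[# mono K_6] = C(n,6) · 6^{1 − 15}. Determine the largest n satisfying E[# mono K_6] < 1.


We need C(n, 6) · 6^{1 − 15} < 1, i.e. C(n, 6) < 6^{15 − 1} = 78364164096.
Check values of n near the boundary:
  n = 193: C(193, 6) = 66364016544; 66364016544 < 78364164096? YES
  n = 194: C(194, 6) = 68482017072; 68482017072 < 78364164096? YES
  n = 195: C(195, 6) = 70656049360; 70656049360 < 78364164096? YES
  n = 196: C(196, 6) = 72887293024; 72887293024 < 78364164096? YES
  n = 197: C(197, 6) = 75176946208; 75176946208 < 78364164096? YES
  n = 198: C(198, 6) = 77526225777; 77526225777 < 78364164096? YES
  n = 199: C(199, 6) = 79936367511; 79936367511 < 78364164096? NO
The largest n with C(n, 6) < 78364164096 is n = 198 (where E[X] = 25842075259/26121388032 ≈ 0.9893). Hence R_6(6) > 198, i.e. R_6(6) ≥ 199.

Largest n = 198; hence R_6(6) > 198.


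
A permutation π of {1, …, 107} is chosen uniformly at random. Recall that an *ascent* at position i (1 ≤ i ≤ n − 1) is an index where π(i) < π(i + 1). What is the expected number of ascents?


Write X = Σ X_I over i = 1, …, 106, with X_I the indicator of one ascent.
There are 106 indicators.
For each fixed i, the pair (π(i), π(i+1)) is a uniformly random ordered pair of distinct values from {1, …, 107}; by symmetry P[π(i) < π(i+1)] = 1/2.
By linearity: E[X] = 106 · (1/2) = (107 − 1) · (1/2) = 53 ≈ 53.000000.

E[X] = 53 = 53.000000.


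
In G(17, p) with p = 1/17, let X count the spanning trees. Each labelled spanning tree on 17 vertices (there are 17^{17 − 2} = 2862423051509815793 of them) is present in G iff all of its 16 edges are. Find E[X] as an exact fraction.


K_17 has 17^{17 − 2} = 2862423051509815793 labelled spanning trees.
For each such spanning tree H, let X_H = 1 if all 16 edges of H are present in G. Then P[X_H = 1] = p^{16} = (1/17)^{16} = 1/48661191875666868481.
By linearity: E[X] = Σ_H E[X_H] = 2862423051509815793 · p^{16} = 2862423051509815793 · 1/48661191875666868481 = 1/17.
Numerically: E[X] ≈ 0.0588235.

E[X] = 2862423051509815793 · (1/17)^{16} = 1/17 ≈ 0.0588235.


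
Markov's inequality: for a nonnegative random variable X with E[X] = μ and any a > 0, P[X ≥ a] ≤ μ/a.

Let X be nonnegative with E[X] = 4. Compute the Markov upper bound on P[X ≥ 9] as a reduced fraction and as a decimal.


μ = E[X] = 4, a = 9.
Markov: P[X ≥ 9] ≤ μ/a = (4)/9 = 4/9.
Numerically: ≈ 0.444.
(Since a = 9 > μ = 4.000, the bound 4/9 is < 1 and informative.)

P[X ≥ 9] ≤ 4/9 ≈ 0.444.


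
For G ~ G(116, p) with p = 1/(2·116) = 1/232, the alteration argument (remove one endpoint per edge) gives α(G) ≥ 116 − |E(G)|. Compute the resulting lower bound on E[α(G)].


E[|E(G)|] = C(116, 2)·p = 6670 · (1/232) = 115/4.
E[α(G)] ≥ n − E[|E(G)|] = 116 − 115/4 = 349/4.
Numerically: ≈ 87.250000.
(This is only a lower bound; the true E[α(G)] may be larger.)

E[α(G)] ≥ 349/4 ≈ 87.250000.


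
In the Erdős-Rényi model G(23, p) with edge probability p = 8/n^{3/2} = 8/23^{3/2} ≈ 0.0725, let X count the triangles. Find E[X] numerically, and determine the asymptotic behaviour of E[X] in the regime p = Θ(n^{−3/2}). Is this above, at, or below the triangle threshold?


Number of potential triangles: C(23, 3) = 1771.
Each occurs with probability p³ ≈ (0.0725)³ ≈ 3.81500e-04.
By linearity: E[X] = C(23, 3)·p³ ≈ 1771 · 3.81500e-04 ≈ 0.676.
Since α = 3/2 > 1, p = c/n^{3/2} = o(1/n) is below the triangle threshold p ~ 1/n. Asymptotically E[X] ~ (c³/6)·n^{3(1−α)} = (8³/6)·n^{-1.5} → 0, so by Markov's inequality G has no triangles w.h.p.

E[X] ≈ 0.676; in regime p = Θ(1/n^{3/2}) E[X] tends to 0 (below the triangle threshold p ~ 1/n).


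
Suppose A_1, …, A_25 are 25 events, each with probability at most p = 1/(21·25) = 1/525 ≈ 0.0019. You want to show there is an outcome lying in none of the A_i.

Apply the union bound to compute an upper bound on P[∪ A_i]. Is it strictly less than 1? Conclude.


Union bound: P[∪_{i=1}^{25} A_i] ≤ Σ_i P[A_i] ≤ 25·p = 25·(1/525) = 1/21.
Numerically: 1/21 ≈ 0.0476.
Is 1/21 < 1? YES.
Since P[∪ A_i] ≤ 1/21 < 1, the complement has P[∩ A_i^c] ≥ 1 − 1/21 = 20/21 > 0, so some outcome avoids every A_i.

25·p = 1/21 ≈ 0.0476; existence CERTIFIED by the union bound.


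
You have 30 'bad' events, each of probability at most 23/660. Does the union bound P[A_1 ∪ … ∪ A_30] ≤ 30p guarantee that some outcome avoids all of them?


Union bound: P[∪_{i=1}^{30} A_i] ≤ Σ_i P[A_i] ≤ 30·p = 30·(23/660) = 23/22.
Numerically: 23/22 ≈ 1.0455.
Is 23/22 < 1? NO.
Since the bound 23/22 is ≥ 1, the union bound is uninformative here; it does NOT by itself certify existence.

30·p = 23/22 ≈ 1.0455; existence NOT certified by the union bound.


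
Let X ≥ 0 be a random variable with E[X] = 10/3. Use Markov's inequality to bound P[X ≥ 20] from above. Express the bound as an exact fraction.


μ = E[X] = 10/3, a = 20.
Markov: P[X ≥ 20] ≤ μ/a = (10/3)/20 = 1/6.
Numerically: ≈ 0.167.
(Since a = 20 > μ = 3.333, the bound 1/6 is < 1 and informative.)

P[X ≥ 20] ≤ 1/6 ≈ 0.167.


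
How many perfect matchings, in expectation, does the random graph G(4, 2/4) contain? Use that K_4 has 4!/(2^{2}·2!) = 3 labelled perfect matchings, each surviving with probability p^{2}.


K_4 has 4!/(2^{2}·2!) = 3 labelled perfect matchings.
For each such perfect matching H, let X_H = 1 if all 2 edges of H are present in G. Then P[X_H = 1] = p^{2} = (1/2)^{2} = 1/4.
Summing the indicators: E[X] = Σ_H E[X_H] = 3 · p^{2} = 3 · 1/4 = 3/4.
Numerically: E[X] ≈ 0.75.

E[X] = 3 · (1/2)^{2} = 3/4 ≈ 0.75.


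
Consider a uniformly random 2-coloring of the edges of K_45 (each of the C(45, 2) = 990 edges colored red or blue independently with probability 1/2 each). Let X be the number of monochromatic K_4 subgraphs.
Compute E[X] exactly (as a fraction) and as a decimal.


Let X = Σ_S X_S over the C(45, 4) = 148995 subsets S of size 4, where X_S = 1 if the K_4 on S is monochromatic.
For a fixed S, the K_4 on S has C(4, 2) = 6 edges. P[all 6 edges red] = (1/2)^6, and likewise for blue, so P[monochromatic] = 2·(1/2)^6 = 2^{1 − 6} = 1/32.
By linearity of expectation: E[X] = C(45, 4) · 2^{1 − 6} = 148995 · 1/32 = 148995/32.
Numerically: E[X] ≈ 4656.094.

E[X] = C(45,4)·2^(1−C(4,2)) = 148995/32 ≈ 4656.094.


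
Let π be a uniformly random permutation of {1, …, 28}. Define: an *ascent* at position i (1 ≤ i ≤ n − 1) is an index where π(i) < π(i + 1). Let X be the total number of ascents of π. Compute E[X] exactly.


Write X = Σ X_I over i = 1, …, 27, with X_I the indicator of one ascent.
There are 27 indicators.
For each fixed i, the pair (π(i), π(i+1)) is a uniformly random ordered pair of distinct values from {1, …, 28}; by symmetry P[π(i) < π(i+1)] = 1/2.
By linearity: E[X] = 27 · (1/2) = (28 − 1) · (1/2) = 27/2 ≈ 13.5000.

E[X] = 27/2 = 13.5000.


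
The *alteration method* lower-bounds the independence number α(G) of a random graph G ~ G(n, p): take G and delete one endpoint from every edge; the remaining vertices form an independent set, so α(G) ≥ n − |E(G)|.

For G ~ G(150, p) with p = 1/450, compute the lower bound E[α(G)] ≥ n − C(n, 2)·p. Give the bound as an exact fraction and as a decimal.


E[|E(G)|] = C(150, 2)·p = 11175 · (1/450) = 149/6.
E[α(G)] ≥ n − E[|E(G)|] = 150 − 149/6 = 751/6.
Numerically: ≈ 125.166667.
(This is only a lower bound; the true E[α(G)] may be larger.)

E[α(G)] ≥ 751/6 ≈ 125.166667.


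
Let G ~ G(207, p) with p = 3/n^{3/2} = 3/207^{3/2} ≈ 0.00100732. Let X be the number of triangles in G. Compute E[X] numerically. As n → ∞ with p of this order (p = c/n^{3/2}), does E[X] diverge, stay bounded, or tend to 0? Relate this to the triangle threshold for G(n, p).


Number of potential triangles: C(207, 3) = 1456935.
Each occurs with probability p³ ≈ (0.00100732)³ ≈ 1.02210899e-09.
By linearity: E[X] = C(207, 3)·p³ ≈ 1456935 · 1.02210899e-09 ≈ 0.001489.
Since α = 3/2 > 1, p = c/n^{3/2} = o(1/n) is below the triangle threshold p ~ 1/n. Asymptotically E[X] ~ (c³/6)·n^{3(1−α)} = (3³/6)·n^{-1.5} → 0, so by Markov's inequality G has no triangles w.h.p.

E[X] ≈ 0.001489; in regime p = Θ(1/n^{3/2}) E[X] tends to 0 (below the triangle threshold p ~ 1/n).


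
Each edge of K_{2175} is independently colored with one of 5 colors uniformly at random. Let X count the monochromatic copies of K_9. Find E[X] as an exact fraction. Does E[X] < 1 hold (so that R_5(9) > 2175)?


E[X] = C(2175, 9) · 5^{1 − 36} = 2952382442121838483046575 · 5^{−35} = 2952382442121838483046575/2910383045673370361328125.
As a reduced fraction: E[X] = 118095297684873539321863/116415321826934814453125 ≈ 1.0144.
Is E[X] < 1? NO.
Since E[X] ≥ 1, the first-moment bound is inconclusive at n = 2175; it does NOT by itself certify R_5(9) > 2175.

E[X] = 118095297684873539321863/116415321826934814453125 ≈ 1.0144; E[X] ≥ 1; first-moment method inconclusive here.


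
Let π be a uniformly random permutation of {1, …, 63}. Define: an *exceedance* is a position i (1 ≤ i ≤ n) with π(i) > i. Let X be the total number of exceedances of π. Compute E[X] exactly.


Write X = Σ_{i=1}^{63} X_i, where X_i = 1_{π(i) > i}.
For each fixed i, π(i) is uniform over {1, …, 63} (marginal of a uniform permutation), so P[π(i) > i] = (n − i)/n. Summing: Σ_{i=1}^{63} (n − i)/n = (0 + 1 + … + 62)/63 = 63(63 − 1)/(2·63) = (63 − 1)/2.
Hence E[X] = Σ_{i=1}^{63} (63 − i)/63 = 31 ≈ 31.0000.

E[X] = 31 = 31.0000.


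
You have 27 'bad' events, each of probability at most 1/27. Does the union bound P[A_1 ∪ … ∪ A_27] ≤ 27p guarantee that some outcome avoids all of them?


Union bound: P[∪_{i=1}^{27} A_i] ≤ Σ_i P[A_i] ≤ 27·p = 27·(1/27) = 1.
Numerically: 1 ≈ 1.00000.
Is 1 < 1? NO.
Since the bound 1 is ≥ 1, the union bound is uninformative here; it does NOT by itself certify existence.

27·p = 1 ≈ 1.00000; existence NOT certified by the union bound.


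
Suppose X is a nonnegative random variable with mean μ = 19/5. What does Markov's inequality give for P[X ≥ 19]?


μ = E[X] = 19/5, a = 19.
Markov: P[X ≥ 19] ≤ μ/a = (19/5)/19 = 1/5.
Numerically: ≈ 0.2000.
(Since a = 19 > μ = 3.8000, the bound 1/5 is < 1 and informative.)

P[X ≥ 19] ≤ 1/5 ≈ 0.2000.


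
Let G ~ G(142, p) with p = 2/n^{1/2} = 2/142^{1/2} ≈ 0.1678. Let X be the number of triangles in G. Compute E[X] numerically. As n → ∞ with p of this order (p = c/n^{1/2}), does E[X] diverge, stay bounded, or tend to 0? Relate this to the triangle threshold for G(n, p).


Number of potential triangles: C(142, 3) = 467180.
Each occurs with probability p³ ≈ (0.1678)³ ≈ 4.727782e-03.
By linearity: E[X] = C(142, 3)·p³ ≈ 467180 · 4.727782e-03 ≈ 2208.7253.
Since α = 1/2 < 1, p = c/n^{1/2} ≫ 1/n is above the triangle threshold p ~ 1/n. Asymptotically E[X] ~ (c³/6)·n^{3(1−α)} = (2³/6)·n^{1.5} → ∞; triangles are abundant w.h.p.

E[X] ≈ 2208.7253; in regime p = Θ(1/n^{1/2}) E[X] diverges (above the triangle threshold p ~ 1/n).


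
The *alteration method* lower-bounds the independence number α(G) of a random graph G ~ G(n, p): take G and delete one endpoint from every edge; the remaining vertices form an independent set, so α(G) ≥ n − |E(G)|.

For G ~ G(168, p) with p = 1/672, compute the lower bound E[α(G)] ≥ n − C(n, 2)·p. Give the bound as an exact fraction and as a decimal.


E[|E(G)|] = C(168, 2)·p = 14028 · (1/672) = 167/8.
E[α(G)] ≥ n − E[|E(G)|] = 168 − 167/8 = 1177/8.
Numerically: ≈ 147.125.
(This is only a lower bound; the true E[α(G)] may be larger.)

E[α(G)] ≥ 1177/8 ≈ 147.125.


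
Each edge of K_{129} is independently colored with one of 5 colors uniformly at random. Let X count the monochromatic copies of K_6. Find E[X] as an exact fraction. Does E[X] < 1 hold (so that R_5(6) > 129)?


E[X] = C(129, 6) · 5^{1 − 15} = 5688177600 · 5^{−14} = 5688177600/6103515625.
As a reduced fraction: E[X] = 227527104/244140625 ≈ 0.93195.
Is E[X] < 1? YES.
Since E[X] < 1, there exists a 5-coloring of K_{129} with no monochromatic K_6; hence R_5(6) > 129.

E[X] = 227527104/244140625 ≈ 0.93195; E[X] < 1, so R_5(6) > 129.


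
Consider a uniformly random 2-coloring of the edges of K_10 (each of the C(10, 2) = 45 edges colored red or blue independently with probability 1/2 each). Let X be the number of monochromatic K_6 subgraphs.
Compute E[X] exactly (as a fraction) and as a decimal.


Let X = Σ_S X_S over the C(10, 6) = 210 subsets S of size 6, where X_S = 1 if the K_6 on S is monochromatic.
For a fixed S, the K_6 on S has C(6, 2) = 15 edges. P[all 15 edges red] = (1/2)^15, and likewise for blue, so P[monochromatic] = 2·(1/2)^15 = 2^{1 − 15} = 1/16384.
By linearity: E[X] = C(10, 6) · 2^{1 − 15} = 210 · 1/16384 = 105/8192.
Numerically: E[X] ≈ 0.0128.

E[X] = C(10,6)·2^(1−C(6,2)) = 105/8192 ≈ 0.0128.


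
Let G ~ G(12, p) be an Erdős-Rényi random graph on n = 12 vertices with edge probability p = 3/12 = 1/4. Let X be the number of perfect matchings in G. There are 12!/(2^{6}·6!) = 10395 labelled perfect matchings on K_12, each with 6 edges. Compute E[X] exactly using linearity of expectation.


K_12 has 12!/(2^{6}·6!) = 10395 labelled perfect matchings.
For each such perfect matching H, let X_H = 1 if all 6 edges of H are present in G. Then P[X_H = 1] = p^{6} = (1/4)^{6} = 1/4096.
By linearity of expectation: E[X] = Σ_H E[X_H] = 10395 · p^{6} = 10395 · 1/4096 = 10395/4096.
Numerically: E[X] ≈ 2.53784.

E[X] = 10395 · (1/4)^{6} = 10395/4096 ≈ 2.53784.


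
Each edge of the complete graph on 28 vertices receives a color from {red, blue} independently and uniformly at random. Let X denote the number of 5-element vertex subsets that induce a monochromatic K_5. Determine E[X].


Let X = Σ_S X_S over the C(28, 5) = 98280 subsets S of size 5, where X_S = 1 if the K_5 on S is monochromatic.
For a fixed S, the K_5 on S has C(5, 2) = 10 edges. P[all 10 edges red] = (1/2)^10, and likewise for blue, so P[monochromatic] = 2·(1/2)^10 = 2^{1 − 10} = 1/512.
Summing: E[X] = C(28, 5) · 2^{1 − 10} = 98280 · 1/512 = 12285/64.
Numerically: E[X] ≈ 191.953.

E[X] = C(28,5)·2^(1−C(5,2)) = 12285/64 ≈ 191.953.


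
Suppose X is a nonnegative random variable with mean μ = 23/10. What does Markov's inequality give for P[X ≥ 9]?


μ = E[X] = 23/10, a = 9.
Markov: P[X ≥ 9] ≤ μ/a = (23/10)/9 = 23/90.
Numerically: ≈ 0.255556.
(Since a = 9 > μ = 2.300000, the bound 23/90 is < 1 and informative.)

P[X ≥ 9] ≤ 23/90 ≈ 0.255556.


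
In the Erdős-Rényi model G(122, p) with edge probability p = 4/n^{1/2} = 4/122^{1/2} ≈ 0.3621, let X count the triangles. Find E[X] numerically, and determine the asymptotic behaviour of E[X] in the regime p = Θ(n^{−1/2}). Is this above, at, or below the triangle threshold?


Number of potential triangles: C(122, 3) = 295240.
Each occurs with probability p³ ≈ (0.3621)³ ≈ 4.749416e-02.
By linearity: E[X] = C(122, 3)·p³ ≈ 295240 · 4.749416e-02 ≈ 14022.1763.
Since α = 1/2 < 1, p = c/n^{1/2} ≫ 1/n is above the triangle threshold p ~ 1/n. Asymptotically E[X] ~ (c³/6)·n^{3(1−α)} = (4³/6)·n^{1.5} → ∞; triangles are abundant w.h.p.

E[X] ≈ 14022.1763; in regime p = Θ(1/n^{1/2}) E[X] diverges (above the triangle threshold p ~ 1/n).


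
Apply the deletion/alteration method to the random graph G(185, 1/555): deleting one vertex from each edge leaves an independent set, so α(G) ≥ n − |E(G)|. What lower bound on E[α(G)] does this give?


E[|E(G)|] = C(185, 2)·p = 17020 · (1/555) = 92/3.
E[α(G)] ≥ n − E[|E(G)|] = 185 − 92/3 = 463/3.
Numerically: ≈ 154.333.
(This is only a lower bound; the true E[α(G)] may be larger.)

E[α(G)] ≥ 463/3 ≈ 154.333.


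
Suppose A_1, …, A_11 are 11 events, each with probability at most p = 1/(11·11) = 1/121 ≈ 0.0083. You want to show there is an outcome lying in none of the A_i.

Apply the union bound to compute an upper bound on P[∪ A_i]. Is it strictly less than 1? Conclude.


Union bound: P[∪_{i=1}^{11} A_i] ≤ Σ_i P[A_i] ≤ 11·p = 11·(1/121) = 1/11.
Numerically: 1/11 ≈ 0.0909.
Is 1/11 < 1? YES.
Since P[∪ A_i] ≤ 1/11 < 1, the complement has P[∩ A_i^c] ≥ 1 − 1/11 = 10/11 > 0, so some outcome avoids every A_i.

11·p = 1/11 ≈ 0.0909; existence CERTIFIED by the union bound.


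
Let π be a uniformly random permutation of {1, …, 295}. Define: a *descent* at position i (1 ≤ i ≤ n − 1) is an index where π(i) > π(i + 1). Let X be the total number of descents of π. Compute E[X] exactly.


Write X = Σ X_I over i = 1, …, 294, with X_I the indicator of one descent.
There are 294 indicators.
For each fixed i, the pair (π(i), π(i+1)) is a uniformly random ordered pair of distinct values from {1, …, 295}; by symmetry P[π(i) > π(i+1)] = 1/2.
By linearity: E[X] = 294 · (1/2) = (295 − 1) · (1/2) = 147 ≈ 147.000.

E[X] = 147 = 147.000.


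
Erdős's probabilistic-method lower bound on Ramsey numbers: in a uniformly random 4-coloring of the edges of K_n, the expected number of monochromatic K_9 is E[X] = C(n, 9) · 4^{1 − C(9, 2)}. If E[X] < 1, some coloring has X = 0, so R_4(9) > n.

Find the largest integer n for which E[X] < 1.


We need C(n, 9) · 4^{1 − 36} < 1, i.e. C(n, 9) < 4^{36 − 1} = 1180591620717411303424.
Check values of n near the boundary:
  n = 912: C(912, 9) = 1156095740032081475120; 1156095740032081475120 < 1180591620717411303424? YES
  n = 913: C(913, 9) = 1167605542753639808390; 1167605542753639808390 < 1180591620717411303424? YES
  n = 914: C(914, 9) = 1179217089587653905932; 1179217089587653905932 < 1180591620717411303424? YES
  n = 915: C(915, 9) = 1190931166636537885130; 1190931166636537885130 < 1180591620717411303424? NO
  n = 916: C(916, 9) = 1202748565202942340440; 1202748565202942340440 < 1180591620717411303424? NO
The largest n with C(n, 9) < 1180591620717411303424 is n = 914 (where E[X] = 294804272396913476483/295147905179352825856 ≈ 0.9988357). Hence R_4(9) > 914, i.e. R_4(9) ≥ 915.

Largest n = 914; hence R_4(9) > 914.


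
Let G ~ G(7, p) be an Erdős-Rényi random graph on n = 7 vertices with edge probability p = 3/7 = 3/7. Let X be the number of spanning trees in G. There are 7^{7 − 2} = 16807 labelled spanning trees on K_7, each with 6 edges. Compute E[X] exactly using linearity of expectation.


K_7 has 7^{7 − 2} = 16807 labelled spanning trees.
For each such spanning tree H, let X_H = 1 if all 6 edges of H are present in G. Then P[X_H = 1] = p^{6} = (3/7)^{6} = 729/117649.
By linearity of expectation: E[X] = Σ_H E[X_H] = 16807 · p^{6} = 16807 · 729/117649 = 729/7.
Numerically: E[X] ≈ 104.143.

E[X] = 16807 · (3/7)^{6} = 729/7 ≈ 104.143.


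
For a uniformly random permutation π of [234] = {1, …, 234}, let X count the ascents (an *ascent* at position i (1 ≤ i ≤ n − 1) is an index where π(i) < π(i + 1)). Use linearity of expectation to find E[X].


Write X = Σ X_I over i = 1, …, 233, with X_I the indicator of one ascent.
There are 233 indicators.
For each fixed i, the pair (π(i), π(i+1)) is a uniformly random ordered pair of distinct values from {1, …, 234}; by symmetry P[π(i) < π(i+1)] = 1/2.
By linearity: E[X] = 233 · (1/2) = (234 − 1) · (1/2) = 233/2 ≈ 116.50000.

E[X] = 233/2 = 116.50000.


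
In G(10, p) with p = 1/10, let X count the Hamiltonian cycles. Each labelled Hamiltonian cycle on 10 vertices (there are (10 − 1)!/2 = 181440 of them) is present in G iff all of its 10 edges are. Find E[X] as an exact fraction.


K_10 has (10 − 1)!/2 = 181440 labelled Hamiltonian cycles.
For each such Hamiltonian cycle H, let X_H = 1 if all 10 edges of H are present in G. Then P[X_H = 1] = p^{10} = (1/10)^{10} = 1/10000000000.
By linearity of expectation: E[X] = Σ_H E[X_H] = 181440 · p^{10} = 181440 · 1/10000000000 = 567/31250000.
Numerically: E[X] ≈ 1.814e-05.

E[X] = 181440 · (1/10)^{10} = 567/31250000 ≈ 1.814e-05.


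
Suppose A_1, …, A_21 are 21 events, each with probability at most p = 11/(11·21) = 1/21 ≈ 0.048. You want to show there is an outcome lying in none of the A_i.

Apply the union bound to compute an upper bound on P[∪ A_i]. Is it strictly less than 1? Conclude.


Union bound: P[∪_{i=1}^{21} A_i] ≤ Σ_i P[A_i] ≤ 21·p = 21·(1/21) = 1.
Numerically: 1 ≈ 1.000.
Is 1 < 1? NO.
Since the bound 1 is ≥ 1, the union bound is uninformative here; it does NOT by itself certify existence.

21·p = 1 ≈ 1.000; existence NOT certified by the union bound.


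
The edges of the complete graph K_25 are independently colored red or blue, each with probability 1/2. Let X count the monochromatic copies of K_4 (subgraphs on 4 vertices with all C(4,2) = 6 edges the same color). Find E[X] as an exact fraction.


Let X = Σ_S X_S over the C(25, 4) = 12650 subsets S of size 4, where X_S = 1 if the K_4 on S is monochromatic.
For a fixed S, the K_4 on S has C(4, 2) = 6 edges. P[all 6 edges red] = (1/2)^6, and likewise for blue, so P[monochromatic] = 2·(1/2)^6 = 2^{1 − 6} = 1/32.
By linearity of expectation: E[X] = C(25, 4) · 2^{1 − 6} = 12650 · 1/32 = 6325/16.
Numerically: E[X] ≈ 395.312500.

E[X] = C(25,4)·2^(1−C(4,2)) = 6325/16 ≈ 395.312500.


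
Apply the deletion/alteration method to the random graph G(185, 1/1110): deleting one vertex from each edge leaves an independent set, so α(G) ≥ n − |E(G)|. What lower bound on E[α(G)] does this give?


E[|E(G)|] = C(185, 2)·p = 17020 · (1/1110) = 46/3.
E[α(G)] ≥ n − E[|E(G)|] = 185 − 46/3 = 509/3.
Numerically: ≈ 169.6667.
(This is only a lower bound; the true E[α(G)] may be larger.)

E[α(G)] ≥ 509/3 ≈ 169.6667.


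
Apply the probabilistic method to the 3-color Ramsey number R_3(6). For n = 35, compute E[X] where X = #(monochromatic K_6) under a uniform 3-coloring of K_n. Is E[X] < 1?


E[X] = C(35, 6) · 3^{1 − 15} = 1623160 · 3^{−14} = 1623160/4782969.
As a reduced fraction: E[X] = 1623160/4782969 ≈ 0.33936.
Is E[X] < 1? YES.
Since E[X] < 1, there exists a 3-coloring of K_{35} with no monochromatic K_6; hence R_3(6) > 35.

E[X] = 1623160/4782969 ≈ 0.33936; E[X] < 1, so R_3(6) > 35.


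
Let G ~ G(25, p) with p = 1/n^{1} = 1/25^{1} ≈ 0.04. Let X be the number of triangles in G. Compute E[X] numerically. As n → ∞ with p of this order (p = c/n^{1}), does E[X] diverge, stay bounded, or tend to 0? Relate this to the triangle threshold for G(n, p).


Number of potential triangles: C(25, 3) = 2300.
Each occurs with probability p³ ≈ (0.04)³ ≈ 6.40000e-05.
By linearity: E[X] = C(25, 3)·p³ ≈ 2300 · 6.40000e-05 ≈ 0.147.
Here α = 1, so p = 1/n is exactly at the triangle threshold p ~ 1/n. Asymptotically E[X] → c³/6 = 1³/6 = 1/6 ≈ 0.167, a bounded constant. In this regime the triangle count is asymptotically Poisson(c³/6).

E[X] ≈ 0.147; in regime p = Θ(1/n^{1}) E[X] stays bounded (at the triangle threshold p ~ 1/n).


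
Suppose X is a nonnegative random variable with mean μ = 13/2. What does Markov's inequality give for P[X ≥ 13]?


μ = E[X] = 13/2, a = 13.
Markov: P[X ≥ 13] ≤ μ/a = (13/2)/13 = 1/2.
Numerically: ≈ 0.5000.
(Since a = 13 > μ = 6.5000, the bound 1/2 is < 1 and informative.)

P[X ≥ 13] ≤ 1/2 ≈ 0.5000.


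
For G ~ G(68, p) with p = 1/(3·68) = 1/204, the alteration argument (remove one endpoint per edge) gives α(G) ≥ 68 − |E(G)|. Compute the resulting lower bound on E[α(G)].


E[|E(G)|] = C(68, 2)·p = 2278 · (1/204) = 67/6.
E[α(G)] ≥ n − E[|E(G)|] = 68 − 67/6 = 341/6.
Numerically: ≈ 56.833333.
(This is only a lower bound; the true E[α(G)] may be larger.)

E[α(G)] ≥ 341/6 ≈ 56.833333.


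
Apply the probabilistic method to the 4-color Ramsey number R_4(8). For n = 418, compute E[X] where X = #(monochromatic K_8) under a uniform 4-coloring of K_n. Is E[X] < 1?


E[X] = C(418, 8) · 4^{1 − 28} = 21608403021078588 · 4^{−27} = 21608403021078588/18014398509481984.
As a reduced fraction: E[X] = 5402100755269647/4503599627370496 ≈ 1.200.
Is E[X] < 1? NO.
Since E[X] ≥ 1, the first-moment bound is inconclusive at n = 418; it does NOT by itself certify R_4(8) > 418.

E[X] = 5402100755269647/4503599627370496 ≈ 1.200; E[X] ≥ 1; first-moment method inconclusive here.


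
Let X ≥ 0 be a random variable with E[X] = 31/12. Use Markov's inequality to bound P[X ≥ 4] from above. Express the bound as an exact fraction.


μ = E[X] = 31/12, a = 4.
Markov: P[X ≥ 4] ≤ μ/a = (31/12)/4 = 31/48.
Numerically: ≈ 0.646.
(Since a = 4 > μ = 2.583, the bound 31/48 is < 1 and informative.)

P[X ≥ 4] ≤ 31/48 ≈ 0.646.


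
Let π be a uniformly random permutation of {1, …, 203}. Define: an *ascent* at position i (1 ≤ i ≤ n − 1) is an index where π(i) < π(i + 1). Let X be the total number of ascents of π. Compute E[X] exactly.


Write X = Σ X_I over i = 1, …, 202, with X_I the indicator of one ascent.
There are 202 indicators.
For each fixed i, the pair (π(i), π(i+1)) is a uniformly random ordered pair of distinct values from {1, …, 203}; by symmetry P[π(i) < π(i+1)] = 1/2.
By linearity: E[X] = 202 · (1/2) = (203 − 1) · (1/2) = 101 ≈ 101.00000.

E[X] = 101 = 101.00000.


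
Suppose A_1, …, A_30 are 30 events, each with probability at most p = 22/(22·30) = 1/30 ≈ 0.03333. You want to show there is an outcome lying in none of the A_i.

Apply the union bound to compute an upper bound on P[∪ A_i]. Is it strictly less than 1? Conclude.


Union bound: P[∪_{i=1}^{30} A_i] ≤ Σ_i P[A_i] ≤ 30·p = 30·(1/30) = 1.
Numerically: 1 ≈ 1.00000.
Is 1 < 1? NO.
Since the bound 1 is ≥ 1, the union bound is uninformative here; it does NOT by itself certify existence.

30·p = 1 ≈ 1.00000; existence NOT certified by the union bound.


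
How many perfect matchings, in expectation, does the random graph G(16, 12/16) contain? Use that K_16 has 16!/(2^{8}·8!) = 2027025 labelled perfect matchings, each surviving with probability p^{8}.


K_16 has 16!/(2^{8}·8!) = 2027025 labelled perfect matchings.
For each such perfect matching H, let X_H = 1 if all 8 edges of H are present in G. Then P[X_H = 1] = p^{8} = (3/4)^{8} = 6561/65536.
By linearity of expectation: E[X] = Σ_H E[X_H] = 2027025 · p^{8} = 2027025 · 6561/65536 = 13299311025/65536.
Numerically: E[X] ≈ 2.0293e+05.

E[X] = 2027025 · (3/4)^{8} = 13299311025/65536 ≈ 2.0293e+05.


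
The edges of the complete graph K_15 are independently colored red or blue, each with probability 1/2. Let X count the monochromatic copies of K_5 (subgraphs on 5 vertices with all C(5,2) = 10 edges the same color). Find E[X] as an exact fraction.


Let X = Σ_S X_S over the C(15, 5) = 3003 subsets S of size 5, where X_S = 1 if the K_5 on S is monochromatic.
For a fixed S, the K_5 on S has C(5, 2) = 10 edges. P[all 10 edges red] = (1/2)^10, and likewise for blue, so P[monochromatic] = 2·(1/2)^10 = 2^{1 − 10} = 1/512.
By linearity: E[X] = C(15, 5) · 2^{1 − 10} = 3003 · 1/512 = 3003/512.
Numerically: E[X] ≈ 5.8652.

E[X] = C(15,5)·2^(1−C(5,2)) = 3003/512 ≈ 5.8652.


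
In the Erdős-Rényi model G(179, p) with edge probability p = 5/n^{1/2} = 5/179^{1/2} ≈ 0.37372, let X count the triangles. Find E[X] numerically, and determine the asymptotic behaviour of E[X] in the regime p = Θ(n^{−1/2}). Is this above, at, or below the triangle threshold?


Number of potential triangles: C(179, 3) = 939929.
Each occurs with probability p³ ≈ (0.37372)³ ≈ 5.2195188e-02.
By linearity: E[X] = C(179, 3)·p³ ≈ 939929 · 5.2195188e-02 ≈ 49059.77090.
Since α = 1/2 < 1, p = c/n^{1/2} ≫ 1/n is above the triangle threshold p ~ 1/n. Asymptotically E[X] ~ (c³/6)·n^{3(1−α)} = (5³/6)·n^{1.5} → ∞; triangles are abundant w.h.p.

E[X] ≈ 49059.77090; in regime p = Θ(1/n^{1/2}) E[X] diverges (above the triangle threshold p ~ 1/n).


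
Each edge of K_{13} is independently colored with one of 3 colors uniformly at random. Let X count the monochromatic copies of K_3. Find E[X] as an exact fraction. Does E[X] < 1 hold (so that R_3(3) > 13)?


E[X] = C(13, 3) · 3^{1 − 3} = 286 · 3^{−2} = 286/9.
As a reduced fraction: E[X] = 286/9 ≈ 31.777778.
Is E[X] < 1? NO.
Since E[X] ≥ 1, the first-moment bound is inconclusive at n = 13; it does NOT by itself certify R_3(3) > 13.

E[X] = 286/9 ≈ 31.777778; E[X] ≥ 1; first-moment method inconclusive here.


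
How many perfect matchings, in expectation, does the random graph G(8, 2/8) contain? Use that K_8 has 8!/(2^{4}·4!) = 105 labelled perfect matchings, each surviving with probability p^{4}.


K_8 has 8!/(2^{4}·4!) = 105 labelled perfect matchings.
For each such perfect matching H, let X_H = 1 if all 4 edges of H are present in G. Then P[X_H = 1] = p^{4} = (1/4)^{4} = 1/256.
By linearity of expectation: E[X] = Σ_H E[X_H] = 105 · p^{4} = 105 · 1/256 = 105/256.
Numerically: E[X] ≈ 0.41.

E[X] = 105 · (1/4)^{4} = 105/256 ≈ 0.41.


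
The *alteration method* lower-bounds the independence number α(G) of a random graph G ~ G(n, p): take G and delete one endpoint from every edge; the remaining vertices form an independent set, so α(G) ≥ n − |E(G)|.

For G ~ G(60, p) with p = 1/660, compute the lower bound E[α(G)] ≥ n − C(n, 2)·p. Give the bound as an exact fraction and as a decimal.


E[|E(G)|] = C(60, 2)·p = 1770 · (1/660) = 59/22.
E[α(G)] ≥ n − E[|E(G)|] = 60 − 59/22 = 1261/22.
Numerically: ≈ 57.318.
(This is only a lower bound; the true E[α(G)] may be larger.)

E[α(G)] ≥ 1261/22 ≈ 57.318.


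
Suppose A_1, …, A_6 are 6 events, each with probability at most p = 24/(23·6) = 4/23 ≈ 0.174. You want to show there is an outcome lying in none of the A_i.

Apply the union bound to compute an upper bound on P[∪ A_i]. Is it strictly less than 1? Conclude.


Union bound: P[∪_{i=1}^{6} A_i] ≤ Σ_i P[A_i] ≤ 6·p = 6·(4/23) = 24/23.
Numerically: 24/23 ≈ 1.043.
Is 24/23 < 1? NO.
Since the bound 24/23 is ≥ 1, the union bound is uninformative here; it does NOT by itself certify existence.

6·p = 24/23 ≈ 1.043; existence NOT certified by the union bound.


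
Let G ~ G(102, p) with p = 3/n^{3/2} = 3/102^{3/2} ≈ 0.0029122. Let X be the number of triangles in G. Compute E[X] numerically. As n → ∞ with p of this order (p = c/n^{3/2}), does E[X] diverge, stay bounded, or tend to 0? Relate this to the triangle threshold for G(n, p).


Number of potential triangles: C(102, 3) = 171700.
Each occurs with probability p³ ≈ (0.0029122)³ ≈ 2.4698069e-08.
By linearity: E[X] = C(102, 3)·p³ ≈ 171700 · 2.4698069e-08 ≈ 0.00424.
Since α = 3/2 > 1, p = c/n^{3/2} = o(1/n) is below the triangle threshold p ~ 1/n. Asymptotically E[X] ~ (c³/6)·n^{3(1−α)} = (3³/6)·n^{-1.5} → 0, so by Markov's inequality G has no triangles w.h.p.

E[X] ≈ 0.00424; in regime p = Θ(1/n^{3/2}) E[X] tends to 0 (below the triangle threshold p ~ 1/n).


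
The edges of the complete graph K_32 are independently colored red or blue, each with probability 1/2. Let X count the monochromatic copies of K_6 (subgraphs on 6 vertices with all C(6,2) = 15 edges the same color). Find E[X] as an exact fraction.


Let X = Σ_S X_S over the C(32, 6) = 906192 subsets S of size 6, where X_S = 1 if the K_6 on S is monochromatic.
For a fixed S, the K_6 on S has C(6, 2) = 15 edges. P[all 15 edges red] = (1/2)^15, and likewise for blue, so P[monochromatic] = 2·(1/2)^15 = 2^{1 − 15} = 1/16384.
By linearity: E[X] = C(32, 6) · 2^{1 − 15} = 906192 · 1/16384 = 56637/1024.
Numerically: E[X] ≈ 55.3096.

E[X] = C(32,6)·2^(1−C(6,2)) = 56637/1024 ≈ 55.3096.


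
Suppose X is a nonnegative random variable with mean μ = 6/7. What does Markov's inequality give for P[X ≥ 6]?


μ = E[X] = 6/7, a = 6.
Markov: P[X ≥ 6] ≤ μ/a = (6/7)/6 = 1/7.
Numerically: ≈ 0.142857.
(Since a = 6 > μ = 0.857143, the bound 1/7 is < 1 and informative.)

P[X ≥ 6] ≤ 1/7 ≈ 0.142857.


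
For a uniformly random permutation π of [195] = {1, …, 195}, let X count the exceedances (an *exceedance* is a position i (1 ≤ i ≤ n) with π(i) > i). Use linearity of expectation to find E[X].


Write X = Σ_{i=1}^{195} X_i, where X_i = 1_{π(i) > i}.
For each fixed i, π(i) is uniform over {1, …, 195} (marginal of a uniform permutation), so P[π(i) > i] = (n − i)/n. Summing: Σ_{i=1}^{195} (n − i)/n = (0 + 1 + … + 194)/195 = 195(195 − 1)/(2·195) = (195 − 1)/2.
Hence E[X] = Σ_{i=1}^{195} (195 − i)/195 = 97 ≈ 97.0000.

E[X] = 97 = 97.0000.


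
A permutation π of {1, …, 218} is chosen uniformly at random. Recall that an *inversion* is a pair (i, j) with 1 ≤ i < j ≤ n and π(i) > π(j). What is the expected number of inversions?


Write X = Σ X_I over the C(218, 2) = 23653 pairs i < j, with X_I the indicator of one inversion.
There are 23653 indicators.
For each fixed pair i < j, the values π(i) and π(j) are two distinct elements of {1, …, 218} in uniformly random order; by symmetry P[π(i) > π(j)] = 1/2.
By linearity: E[X] = 23653 · (1/2) = C(218, 2) · (1/2) = 23653/2 = 23653/2 ≈ 11826.500000.

E[X] = 23653/2 = 11826.500000.


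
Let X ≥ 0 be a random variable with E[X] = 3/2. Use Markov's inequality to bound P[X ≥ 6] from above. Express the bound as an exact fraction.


μ = E[X] = 3/2, a = 6.
Markov: P[X ≥ 6] ≤ μ/a = (3/2)/6 = 1/4.
Numerically: ≈ 0.2500.
(Since a = 6 > μ = 1.5000, the bound 1/4 is < 1 and informative.)

P[X ≥ 6] ≤ 1/4 ≈ 0.2500.


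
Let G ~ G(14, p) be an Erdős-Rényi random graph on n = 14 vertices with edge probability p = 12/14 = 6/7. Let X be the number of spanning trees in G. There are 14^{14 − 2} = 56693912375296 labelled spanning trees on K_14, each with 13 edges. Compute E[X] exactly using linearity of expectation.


K_14 has 14^{14 − 2} = 56693912375296 labelled spanning trees.
For each such spanning tree H, let X_H = 1 if all 13 edges of H are present in G. Then P[X_H = 1] = p^{13} = (6/7)^{13} = 13060694016/96889010407.
Summing the indicators: E[X] = Σ_H E[X_H] = 56693912375296 · p^{13} = 56693912375296 · 13060694016/96889010407 = 53496602689536/7.
Numerically: E[X] ≈ 7.6424e+12.

E[X] = 56693912375296 · (6/7)^{13} = 53496602689536/7 ≈ 7.6424e+12.


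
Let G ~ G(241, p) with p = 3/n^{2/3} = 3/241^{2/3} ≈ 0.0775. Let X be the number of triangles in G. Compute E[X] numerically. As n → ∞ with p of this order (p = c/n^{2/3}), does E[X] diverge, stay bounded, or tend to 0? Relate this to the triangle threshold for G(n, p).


Number of potential triangles: C(241, 3) = 2303960.
Each occurs with probability p³ ≈ (0.0775)³ ≈ 4.64868e-04.
By linearity: E[X] = C(241, 3)·p³ ≈ 2303960 · 4.64868e-04 ≈ 1071.037.
Since α = 2/3 < 1, p = c/n^{2/3} ≫ 1/n is above the triangle threshold p ~ 1/n. Asymptotically E[X] ~ (c³/6)·n^{3(1−α)} = (3³/6)·n^{1} → ∞; triangles are abundant w.h.p.

E[X] ≈ 1071.037; in regime p = Θ(1/n^{2/3}) E[X] diverges (above the triangle threshold p ~ 1/n).


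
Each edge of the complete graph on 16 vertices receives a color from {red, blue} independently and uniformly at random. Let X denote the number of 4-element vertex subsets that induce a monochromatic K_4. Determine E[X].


Let X = Σ_S X_S over the C(16, 4) = 1820 subsets S of size 4, where X_S = 1 if the K_4 on S is monochromatic.
For a fixed S, the K_4 on S has C(4, 2) = 6 edges. P[all 6 edges red] = (1/2)^6, and likewise for blue, so P[monochromatic] = 2·(1/2)^6 = 2^{1 − 6} = 1/32.
By linearity of expectation: E[X] = C(16, 4) · 2^{1 − 6} = 1820 · 1/32 = 455/8.
Numerically: E[X] ≈ 56.875.

E[X] = C(16,4)·2^(1−C(4,2)) = 455/8 ≈ 56.875.


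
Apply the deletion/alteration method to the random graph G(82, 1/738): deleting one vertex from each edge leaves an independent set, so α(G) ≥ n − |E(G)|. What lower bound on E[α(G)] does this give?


E[|E(G)|] = C(82, 2)·p = 3321 · (1/738) = 9/2.
E[α(G)] ≥ n − E[|E(G)|] = 82 − 9/2 = 155/2.
Numerically: ≈ 77.500000.
(This is only a lower bound; the true E[α(G)] may be larger.)

E[α(G)] ≥ 155/2 ≈ 77.500000.


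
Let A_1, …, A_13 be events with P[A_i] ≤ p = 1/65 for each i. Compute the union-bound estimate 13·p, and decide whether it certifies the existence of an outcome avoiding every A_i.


Union bound: P[∪_{i=1}^{13} A_i] ≤ Σ_i P[A_i] ≤ 13·p = 13·(1/65) = 1/5.
Numerically: 1/5 ≈ 0.2000000.
Is 1/5 < 1? YES.
Since P[∪ A_i] ≤ 1/5 < 1, the complement has P[∩ A_i^c] ≥ 1 − 1/5 = 4/5 > 0, so some outcome avoids every A_i.

13·p = 1/5 ≈ 0.2000000; existence CERTIFIED by the union bound.


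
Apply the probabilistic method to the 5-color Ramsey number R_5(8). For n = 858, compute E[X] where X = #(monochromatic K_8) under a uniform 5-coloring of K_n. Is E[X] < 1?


E[X] = C(858, 8) · 5^{1 − 28} = 7049584530256467771 · 5^{−27} = 7049584530256467771/7450580596923828125.
As a reduced fraction: E[X] = 7049584530256467771/7450580596923828125 ≈ 0.9461792.
Is E[X] < 1? YES.
Since E[X] < 1, there exists a 5-coloring of K_{858} with no monochromatic K_8; hence R_5(8) > 858.

E[X] = 7049584530256467771/7450580596923828125 ≈ 0.9461792; E[X] < 1, so R_5(8) > 858.


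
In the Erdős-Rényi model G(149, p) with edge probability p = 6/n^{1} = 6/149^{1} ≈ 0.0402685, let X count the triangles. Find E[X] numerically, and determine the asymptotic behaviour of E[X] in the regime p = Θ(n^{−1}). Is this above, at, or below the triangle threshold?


Number of potential triangles: C(149, 3) = 540274.
Each occurs with probability p³ ≈ (0.0402685)³ ≈ 6.52972582e-05.
By linearity: E[X] = C(149, 3)·p³ ≈ 540274 · 6.52972582e-05 ≈ 35.278411.
Here α = 1, so p = 6/n is exactly at the triangle threshold p ~ 1/n. Asymptotically E[X] → c³/6 = 6³/6 = 36 ≈ 36.000000, a bounded constant. In this regime the triangle count is asymptotically Poisson(c³/6).

E[X] ≈ 35.278411; in regime p = Θ(1/n^{1}) E[X] stays bounded (at the triangle threshold p ~ 1/n).
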